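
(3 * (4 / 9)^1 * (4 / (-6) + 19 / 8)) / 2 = 41 / 36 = 1.14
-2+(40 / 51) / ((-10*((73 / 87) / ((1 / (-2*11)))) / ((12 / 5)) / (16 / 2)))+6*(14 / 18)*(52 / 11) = 4124414 / 204765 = 20.14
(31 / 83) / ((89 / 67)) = 2077 / 7387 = 0.28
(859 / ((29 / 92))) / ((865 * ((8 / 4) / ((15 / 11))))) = 118542 / 55187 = 2.15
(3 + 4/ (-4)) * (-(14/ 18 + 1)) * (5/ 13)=-160/ 117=-1.37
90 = 90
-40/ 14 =-20/ 7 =-2.86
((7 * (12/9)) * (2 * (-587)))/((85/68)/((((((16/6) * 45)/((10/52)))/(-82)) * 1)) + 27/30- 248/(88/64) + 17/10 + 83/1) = 752111360/6515851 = 115.43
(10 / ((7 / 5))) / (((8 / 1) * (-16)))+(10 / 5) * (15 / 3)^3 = 111975 / 448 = 249.94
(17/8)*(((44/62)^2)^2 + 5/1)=82481637/7388168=11.16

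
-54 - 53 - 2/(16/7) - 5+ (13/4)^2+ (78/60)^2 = -100.62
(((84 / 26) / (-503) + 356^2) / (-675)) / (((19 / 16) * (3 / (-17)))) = 895.96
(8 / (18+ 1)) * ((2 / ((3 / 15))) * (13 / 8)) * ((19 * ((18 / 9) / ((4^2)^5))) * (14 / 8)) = 455 / 1048576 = 0.00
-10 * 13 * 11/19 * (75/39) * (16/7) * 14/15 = -17600/57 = -308.77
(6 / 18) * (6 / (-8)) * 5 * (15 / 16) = -75 / 64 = -1.17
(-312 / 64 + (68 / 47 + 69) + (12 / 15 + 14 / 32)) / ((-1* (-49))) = 251203 / 184240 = 1.36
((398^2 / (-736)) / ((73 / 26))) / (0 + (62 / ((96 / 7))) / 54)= -333598824 / 364343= -915.62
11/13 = 0.85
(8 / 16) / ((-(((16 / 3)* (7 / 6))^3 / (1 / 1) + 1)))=-729 / 352690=-0.00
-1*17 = -17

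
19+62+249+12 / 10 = 1656 / 5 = 331.20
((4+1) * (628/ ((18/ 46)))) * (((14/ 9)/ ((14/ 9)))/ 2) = 36110/ 9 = 4012.22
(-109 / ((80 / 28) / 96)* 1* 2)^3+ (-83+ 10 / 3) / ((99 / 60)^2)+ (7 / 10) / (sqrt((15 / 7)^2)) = -320978879142362411 / 816750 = -392995260657.93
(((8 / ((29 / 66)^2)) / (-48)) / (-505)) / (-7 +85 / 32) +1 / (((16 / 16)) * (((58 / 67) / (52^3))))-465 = 161961.48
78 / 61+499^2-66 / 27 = 136700909 / 549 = 248999.83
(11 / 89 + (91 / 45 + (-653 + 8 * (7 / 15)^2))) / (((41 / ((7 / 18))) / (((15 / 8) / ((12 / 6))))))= -90989269 / 15763680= -5.77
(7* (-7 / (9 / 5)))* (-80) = 19600 / 9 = 2177.78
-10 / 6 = -5 / 3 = -1.67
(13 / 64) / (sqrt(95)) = 13*sqrt(95) / 6080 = 0.02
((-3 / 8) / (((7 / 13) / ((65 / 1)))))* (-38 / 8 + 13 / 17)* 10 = 3434925 / 1904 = 1804.06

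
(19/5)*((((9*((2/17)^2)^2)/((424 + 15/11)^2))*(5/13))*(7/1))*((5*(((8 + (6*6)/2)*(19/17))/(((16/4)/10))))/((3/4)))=0.00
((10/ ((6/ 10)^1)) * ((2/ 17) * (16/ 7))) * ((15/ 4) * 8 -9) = 1600/ 17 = 94.12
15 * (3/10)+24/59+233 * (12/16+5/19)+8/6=3259499/13452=242.31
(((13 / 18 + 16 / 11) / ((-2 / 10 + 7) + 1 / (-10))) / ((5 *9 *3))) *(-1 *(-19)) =8189 / 179091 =0.05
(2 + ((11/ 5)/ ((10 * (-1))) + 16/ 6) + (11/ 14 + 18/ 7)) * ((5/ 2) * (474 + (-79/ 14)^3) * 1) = 3308806849/ 576240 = 5742.06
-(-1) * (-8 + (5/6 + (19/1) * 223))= 25379/6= 4229.83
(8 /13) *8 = 64 /13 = 4.92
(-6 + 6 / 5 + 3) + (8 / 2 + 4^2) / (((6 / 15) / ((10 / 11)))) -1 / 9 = 21554 / 495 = 43.54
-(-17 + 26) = -9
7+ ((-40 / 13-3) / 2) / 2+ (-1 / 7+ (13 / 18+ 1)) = 23129 / 3276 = 7.06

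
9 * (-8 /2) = -36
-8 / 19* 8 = -64 / 19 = -3.37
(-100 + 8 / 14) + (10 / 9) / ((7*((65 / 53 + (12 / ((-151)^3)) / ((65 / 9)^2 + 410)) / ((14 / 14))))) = -99.30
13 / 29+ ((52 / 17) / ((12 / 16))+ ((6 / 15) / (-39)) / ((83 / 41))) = 36079099 / 7979205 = 4.52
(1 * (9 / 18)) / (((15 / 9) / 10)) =3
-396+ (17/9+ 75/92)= -325649/828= -393.30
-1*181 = -181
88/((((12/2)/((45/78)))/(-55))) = -6050/13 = -465.38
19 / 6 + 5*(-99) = -2951 / 6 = -491.83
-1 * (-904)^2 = -817216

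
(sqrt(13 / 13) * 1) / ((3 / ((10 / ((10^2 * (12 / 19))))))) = 19 / 360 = 0.05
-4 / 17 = -0.24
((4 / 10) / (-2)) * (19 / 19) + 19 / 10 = 17 / 10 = 1.70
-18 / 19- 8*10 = -1538 / 19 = -80.95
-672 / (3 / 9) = -2016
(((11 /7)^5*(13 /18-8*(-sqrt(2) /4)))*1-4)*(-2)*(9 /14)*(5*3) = -43483770*sqrt(2) /117649-13253385 /235298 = -579.03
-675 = -675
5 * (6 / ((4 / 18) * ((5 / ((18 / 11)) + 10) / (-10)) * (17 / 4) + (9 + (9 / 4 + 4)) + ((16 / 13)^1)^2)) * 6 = 3942432 / 340183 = 11.59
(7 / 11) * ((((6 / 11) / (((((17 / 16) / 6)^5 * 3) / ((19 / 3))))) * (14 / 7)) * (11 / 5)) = 1445927583744 / 78092135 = 18515.66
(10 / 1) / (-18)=-5 / 9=-0.56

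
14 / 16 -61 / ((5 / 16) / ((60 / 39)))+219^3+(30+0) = 1092331715 / 104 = 10503189.57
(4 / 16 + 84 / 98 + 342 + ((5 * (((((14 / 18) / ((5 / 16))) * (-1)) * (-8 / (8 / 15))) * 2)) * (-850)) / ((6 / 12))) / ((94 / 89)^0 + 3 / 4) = -362470.61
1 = 1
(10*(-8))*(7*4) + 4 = -2236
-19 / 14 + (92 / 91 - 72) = -1881 / 26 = -72.35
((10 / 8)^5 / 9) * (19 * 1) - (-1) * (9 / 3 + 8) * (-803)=-81345553 / 9216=-8826.56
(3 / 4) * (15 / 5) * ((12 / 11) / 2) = 27 / 22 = 1.23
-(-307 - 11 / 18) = 5537 / 18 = 307.61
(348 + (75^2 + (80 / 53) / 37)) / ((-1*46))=-129.85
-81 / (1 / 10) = -810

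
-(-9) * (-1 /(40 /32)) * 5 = -36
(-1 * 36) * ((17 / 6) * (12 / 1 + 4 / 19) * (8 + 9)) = -402288 / 19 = -21173.05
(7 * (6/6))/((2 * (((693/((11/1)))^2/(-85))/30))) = -425/189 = -2.25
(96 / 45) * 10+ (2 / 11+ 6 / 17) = 12268 / 561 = 21.87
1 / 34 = 0.03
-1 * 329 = -329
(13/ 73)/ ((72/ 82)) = 533/ 2628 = 0.20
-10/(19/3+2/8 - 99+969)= -120/10519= -0.01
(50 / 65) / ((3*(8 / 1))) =5 / 156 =0.03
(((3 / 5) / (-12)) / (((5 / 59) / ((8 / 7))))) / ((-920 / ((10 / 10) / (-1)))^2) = -59 / 74060000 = -0.00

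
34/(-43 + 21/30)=-340/423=-0.80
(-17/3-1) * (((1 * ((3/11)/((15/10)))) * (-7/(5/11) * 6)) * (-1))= -112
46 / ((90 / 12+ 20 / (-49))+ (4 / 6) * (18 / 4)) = 196 / 43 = 4.56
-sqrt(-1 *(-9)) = -3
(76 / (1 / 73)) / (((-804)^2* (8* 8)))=1387 / 10342656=0.00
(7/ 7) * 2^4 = 16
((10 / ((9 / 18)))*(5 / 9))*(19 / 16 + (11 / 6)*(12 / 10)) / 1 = 1355 / 36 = 37.64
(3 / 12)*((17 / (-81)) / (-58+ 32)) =17 / 8424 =0.00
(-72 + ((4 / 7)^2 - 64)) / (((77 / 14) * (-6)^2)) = -1108 / 1617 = -0.69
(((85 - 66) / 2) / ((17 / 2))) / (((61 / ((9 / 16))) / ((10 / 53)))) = 855 / 439688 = 0.00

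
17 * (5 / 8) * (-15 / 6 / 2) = -425 / 32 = -13.28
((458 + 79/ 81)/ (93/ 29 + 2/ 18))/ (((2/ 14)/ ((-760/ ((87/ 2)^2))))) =-388.91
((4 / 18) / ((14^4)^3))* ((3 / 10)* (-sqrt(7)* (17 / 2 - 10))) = sqrt(7) / 566939123752960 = 0.00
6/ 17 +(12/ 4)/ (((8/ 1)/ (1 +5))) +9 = 789/ 68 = 11.60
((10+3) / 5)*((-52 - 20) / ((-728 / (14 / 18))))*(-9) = -9 / 5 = -1.80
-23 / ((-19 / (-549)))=-12627 / 19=-664.58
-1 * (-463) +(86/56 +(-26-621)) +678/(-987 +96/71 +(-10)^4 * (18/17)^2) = -357185936941/1958277916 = -182.40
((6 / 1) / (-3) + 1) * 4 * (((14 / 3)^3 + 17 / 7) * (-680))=53494240 / 189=283038.31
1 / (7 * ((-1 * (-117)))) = 1 / 819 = 0.00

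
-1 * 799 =-799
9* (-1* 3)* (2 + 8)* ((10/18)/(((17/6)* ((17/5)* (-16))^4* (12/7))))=-328125/93051748352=-0.00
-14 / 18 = -7 / 9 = -0.78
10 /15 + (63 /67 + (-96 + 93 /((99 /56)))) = -30797 /737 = -41.79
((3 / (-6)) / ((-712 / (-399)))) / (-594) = 133 / 281952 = 0.00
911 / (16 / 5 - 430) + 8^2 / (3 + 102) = -341699 / 224070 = -1.52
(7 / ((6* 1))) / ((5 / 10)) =7 / 3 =2.33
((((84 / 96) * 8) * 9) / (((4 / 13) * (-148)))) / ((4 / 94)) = -38493 / 1184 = -32.51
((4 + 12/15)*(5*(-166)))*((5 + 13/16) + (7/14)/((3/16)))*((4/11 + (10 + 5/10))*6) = -2201907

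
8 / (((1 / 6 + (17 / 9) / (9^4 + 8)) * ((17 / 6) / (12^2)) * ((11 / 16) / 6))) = 78459715584 / 3691567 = 21253.77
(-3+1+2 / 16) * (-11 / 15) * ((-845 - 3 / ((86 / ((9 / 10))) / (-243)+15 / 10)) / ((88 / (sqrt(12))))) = -4103767 * sqrt(3) / 154912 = -45.88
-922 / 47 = -19.62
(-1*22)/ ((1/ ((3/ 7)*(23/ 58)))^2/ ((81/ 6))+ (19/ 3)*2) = -1.44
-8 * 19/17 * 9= -1368/17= -80.47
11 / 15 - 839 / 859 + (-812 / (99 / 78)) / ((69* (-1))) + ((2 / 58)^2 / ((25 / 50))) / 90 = 24752332861 / 2741580105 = 9.03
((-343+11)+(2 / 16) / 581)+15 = -1473415 / 4648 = -317.00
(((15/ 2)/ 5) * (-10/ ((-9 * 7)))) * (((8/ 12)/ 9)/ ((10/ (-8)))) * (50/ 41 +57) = -2728/ 3321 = -0.82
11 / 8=1.38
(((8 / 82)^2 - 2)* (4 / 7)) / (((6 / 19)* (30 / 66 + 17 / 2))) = -399608 / 993471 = -0.40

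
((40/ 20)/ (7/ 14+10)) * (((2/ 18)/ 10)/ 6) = 1/ 2835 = 0.00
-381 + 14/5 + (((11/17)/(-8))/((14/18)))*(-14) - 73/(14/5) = -958701/2380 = -402.82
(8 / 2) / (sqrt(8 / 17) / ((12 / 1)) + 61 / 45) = 373320 / 126289 - 2700*sqrt(34) / 126289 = 2.83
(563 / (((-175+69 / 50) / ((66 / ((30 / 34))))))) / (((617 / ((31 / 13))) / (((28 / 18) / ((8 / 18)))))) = -228459770 / 69630301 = -3.28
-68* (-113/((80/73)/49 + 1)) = 27485668/3657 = 7515.91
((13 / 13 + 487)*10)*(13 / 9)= 63440 / 9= 7048.89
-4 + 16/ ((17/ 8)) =3.53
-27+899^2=808174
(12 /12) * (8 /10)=4 /5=0.80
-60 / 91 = -0.66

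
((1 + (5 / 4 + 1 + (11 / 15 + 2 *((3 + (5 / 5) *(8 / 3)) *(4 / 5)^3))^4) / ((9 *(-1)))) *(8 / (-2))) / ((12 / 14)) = 12429021245263 / 13183593750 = 942.76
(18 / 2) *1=9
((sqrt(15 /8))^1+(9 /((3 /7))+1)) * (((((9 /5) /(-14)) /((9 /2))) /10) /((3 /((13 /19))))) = -143 /9975 - 13 * sqrt(30) /79800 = -0.02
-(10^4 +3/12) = -10000.25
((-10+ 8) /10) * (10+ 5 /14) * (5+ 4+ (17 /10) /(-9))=-22997 /1260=-18.25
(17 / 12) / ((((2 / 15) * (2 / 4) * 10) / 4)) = 17 / 2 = 8.50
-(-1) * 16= 16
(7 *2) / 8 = 7 / 4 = 1.75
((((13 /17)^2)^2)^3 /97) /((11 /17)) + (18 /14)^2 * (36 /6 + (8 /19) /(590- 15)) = 194196394476761342944703 /19575825284572839318575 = 9.92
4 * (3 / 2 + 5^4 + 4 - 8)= 2490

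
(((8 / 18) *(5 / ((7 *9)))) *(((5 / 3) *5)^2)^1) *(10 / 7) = 125000 / 35721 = 3.50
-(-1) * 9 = 9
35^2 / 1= 1225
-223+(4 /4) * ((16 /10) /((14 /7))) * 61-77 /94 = -82259 /470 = -175.02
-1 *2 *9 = -18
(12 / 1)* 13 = 156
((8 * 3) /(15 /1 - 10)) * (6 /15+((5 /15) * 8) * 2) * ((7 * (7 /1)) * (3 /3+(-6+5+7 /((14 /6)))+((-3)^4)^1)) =2831808 /25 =113272.32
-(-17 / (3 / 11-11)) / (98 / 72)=-3366 / 2891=-1.16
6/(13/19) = 114/13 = 8.77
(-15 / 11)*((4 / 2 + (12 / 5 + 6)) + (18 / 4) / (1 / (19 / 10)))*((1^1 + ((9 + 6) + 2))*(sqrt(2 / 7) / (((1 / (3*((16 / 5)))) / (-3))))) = 736776*sqrt(14) / 385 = 7160.42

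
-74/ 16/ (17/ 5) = -185/ 136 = -1.36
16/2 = 8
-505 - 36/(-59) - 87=-34892/59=-591.39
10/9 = 1.11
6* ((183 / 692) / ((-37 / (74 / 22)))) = -549 / 3806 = -0.14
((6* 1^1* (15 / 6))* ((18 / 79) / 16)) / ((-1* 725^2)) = -27 / 66439000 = -0.00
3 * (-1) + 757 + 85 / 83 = 62667 / 83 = 755.02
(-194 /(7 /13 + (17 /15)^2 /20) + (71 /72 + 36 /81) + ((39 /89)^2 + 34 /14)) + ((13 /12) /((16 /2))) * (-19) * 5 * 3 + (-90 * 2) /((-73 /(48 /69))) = -335315224415911807 /945293328530208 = -354.72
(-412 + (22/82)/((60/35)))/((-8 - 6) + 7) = 202627/3444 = 58.83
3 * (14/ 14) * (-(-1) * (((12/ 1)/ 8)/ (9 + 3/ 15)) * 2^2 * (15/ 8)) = 675/ 184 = 3.67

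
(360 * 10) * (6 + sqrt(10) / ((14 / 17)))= 30600 * sqrt(10) / 7 + 21600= 35423.67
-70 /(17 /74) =-5180 /17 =-304.71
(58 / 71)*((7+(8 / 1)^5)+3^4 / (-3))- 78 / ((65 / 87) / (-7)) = 9756354 / 355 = 27482.69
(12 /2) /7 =0.86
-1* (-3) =3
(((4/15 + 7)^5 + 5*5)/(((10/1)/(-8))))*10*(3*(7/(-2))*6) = 862692539744/84375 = 10224504.17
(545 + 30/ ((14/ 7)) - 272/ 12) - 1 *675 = -137.67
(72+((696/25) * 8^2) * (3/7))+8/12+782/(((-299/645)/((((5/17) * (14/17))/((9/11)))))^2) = 34745542664678/30077508825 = 1155.20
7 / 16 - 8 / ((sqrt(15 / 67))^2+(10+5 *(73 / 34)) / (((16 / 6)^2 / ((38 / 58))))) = -478013689 / 144379920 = -3.31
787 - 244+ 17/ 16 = 8705/ 16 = 544.06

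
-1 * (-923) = 923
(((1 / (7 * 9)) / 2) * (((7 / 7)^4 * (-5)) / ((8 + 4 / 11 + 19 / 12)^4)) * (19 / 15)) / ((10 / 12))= -640924416 / 104022418953635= -0.00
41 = 41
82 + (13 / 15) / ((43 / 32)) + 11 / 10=108031 / 1290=83.74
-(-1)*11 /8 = 11 /8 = 1.38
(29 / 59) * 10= 290 / 59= 4.92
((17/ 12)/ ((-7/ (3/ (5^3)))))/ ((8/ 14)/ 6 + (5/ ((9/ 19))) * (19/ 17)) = -2601/ 6368500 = -0.00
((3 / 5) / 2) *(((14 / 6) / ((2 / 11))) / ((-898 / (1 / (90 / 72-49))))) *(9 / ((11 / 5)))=63 / 171518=0.00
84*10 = 840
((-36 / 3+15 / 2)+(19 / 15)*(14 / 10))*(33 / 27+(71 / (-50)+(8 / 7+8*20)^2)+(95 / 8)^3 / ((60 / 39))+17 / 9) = -249870118673999 / 3386880000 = -73775.90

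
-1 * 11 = -11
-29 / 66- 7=-491 / 66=-7.44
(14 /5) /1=14 /5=2.80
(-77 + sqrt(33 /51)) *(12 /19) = -924 /19 + 12 *sqrt(187) /323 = -48.12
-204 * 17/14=-1734/7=-247.71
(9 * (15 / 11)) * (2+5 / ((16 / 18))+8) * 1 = 16875 / 88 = 191.76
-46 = -46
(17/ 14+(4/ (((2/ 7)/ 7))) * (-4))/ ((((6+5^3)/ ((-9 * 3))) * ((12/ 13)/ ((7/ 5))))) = 640107/ 5240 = 122.16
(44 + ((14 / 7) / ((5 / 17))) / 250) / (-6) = -27517 / 3750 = -7.34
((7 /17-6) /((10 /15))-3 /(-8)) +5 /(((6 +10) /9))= -1413 /272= -5.19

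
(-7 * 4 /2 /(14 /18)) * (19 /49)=-342 /49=-6.98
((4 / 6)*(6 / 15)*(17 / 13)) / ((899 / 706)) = 48008 / 175305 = 0.27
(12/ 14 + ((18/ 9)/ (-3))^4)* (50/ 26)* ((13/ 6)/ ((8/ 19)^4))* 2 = 974149475/ 3483648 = 279.63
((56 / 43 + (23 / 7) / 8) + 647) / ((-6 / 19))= -2054.26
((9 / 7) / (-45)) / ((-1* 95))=1 / 3325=0.00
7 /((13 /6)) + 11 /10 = 563 /130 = 4.33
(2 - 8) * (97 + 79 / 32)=-9549 / 16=-596.81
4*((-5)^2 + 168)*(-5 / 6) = -1930 / 3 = -643.33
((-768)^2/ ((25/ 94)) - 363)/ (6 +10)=55434381/ 400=138585.95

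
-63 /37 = -1.70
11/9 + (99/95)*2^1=2827/855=3.31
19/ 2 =9.50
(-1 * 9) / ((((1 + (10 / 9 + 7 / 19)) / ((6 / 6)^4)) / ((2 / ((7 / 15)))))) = -15.56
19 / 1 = 19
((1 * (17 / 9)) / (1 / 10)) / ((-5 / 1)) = -34 / 9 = -3.78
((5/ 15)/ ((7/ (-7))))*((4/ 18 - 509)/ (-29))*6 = -9158/ 261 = -35.09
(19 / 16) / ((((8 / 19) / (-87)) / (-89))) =2795223 / 128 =21837.68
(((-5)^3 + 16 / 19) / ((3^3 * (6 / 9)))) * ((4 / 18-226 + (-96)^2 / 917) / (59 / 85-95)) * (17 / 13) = -54187030375 / 2626158834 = -20.63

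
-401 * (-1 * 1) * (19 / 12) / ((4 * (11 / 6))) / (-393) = -7619 / 34584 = -0.22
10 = 10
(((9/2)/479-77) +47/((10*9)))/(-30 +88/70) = 5768966/2168433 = 2.66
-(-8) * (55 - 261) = -1648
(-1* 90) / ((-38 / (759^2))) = 25923645 / 19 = 1364402.37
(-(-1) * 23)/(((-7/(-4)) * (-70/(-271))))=12466/245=50.88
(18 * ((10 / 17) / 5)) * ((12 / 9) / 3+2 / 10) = 116 / 85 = 1.36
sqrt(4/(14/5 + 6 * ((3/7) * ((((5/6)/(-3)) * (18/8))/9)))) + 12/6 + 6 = 4 * sqrt(12845)/367 + 8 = 9.24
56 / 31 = 1.81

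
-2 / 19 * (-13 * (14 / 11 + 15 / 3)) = 1794 / 209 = 8.58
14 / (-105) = -2 / 15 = -0.13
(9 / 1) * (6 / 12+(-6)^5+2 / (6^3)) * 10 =-4198765 / 6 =-699794.17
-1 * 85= -85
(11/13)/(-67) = -0.01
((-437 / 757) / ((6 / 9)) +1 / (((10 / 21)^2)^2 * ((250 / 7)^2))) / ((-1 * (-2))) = -402473616267 / 946250000000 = -0.43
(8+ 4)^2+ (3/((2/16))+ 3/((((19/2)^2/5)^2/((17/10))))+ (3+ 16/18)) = 201624947/1172889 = 171.90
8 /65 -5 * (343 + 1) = -111792 /65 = -1719.88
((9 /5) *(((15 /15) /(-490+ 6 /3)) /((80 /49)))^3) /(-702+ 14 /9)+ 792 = 1485391099865343289569 /1875493812961280000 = 792.00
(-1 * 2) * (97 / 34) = -97 / 17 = -5.71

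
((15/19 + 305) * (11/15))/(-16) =-6391/456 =-14.02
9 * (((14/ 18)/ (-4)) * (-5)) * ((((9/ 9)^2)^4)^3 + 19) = 175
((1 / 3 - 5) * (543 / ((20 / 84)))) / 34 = -26607 / 85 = -313.02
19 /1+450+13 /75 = 35188 /75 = 469.17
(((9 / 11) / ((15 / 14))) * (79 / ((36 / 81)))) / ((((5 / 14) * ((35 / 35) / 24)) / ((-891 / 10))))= -101590524 / 125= -812724.19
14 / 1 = 14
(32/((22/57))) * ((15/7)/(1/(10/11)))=136800/847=161.51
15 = 15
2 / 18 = 1 / 9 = 0.11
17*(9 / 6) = 51 / 2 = 25.50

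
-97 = -97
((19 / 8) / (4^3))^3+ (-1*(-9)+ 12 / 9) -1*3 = 2952810593 / 402653184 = 7.33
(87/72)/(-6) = -29/144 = -0.20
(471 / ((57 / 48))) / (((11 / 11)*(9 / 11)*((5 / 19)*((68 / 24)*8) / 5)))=6908 / 17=406.35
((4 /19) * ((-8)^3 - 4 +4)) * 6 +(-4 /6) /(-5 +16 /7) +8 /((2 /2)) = -36394 /57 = -638.49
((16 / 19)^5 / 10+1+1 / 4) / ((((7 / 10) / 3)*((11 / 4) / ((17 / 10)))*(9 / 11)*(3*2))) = 362664553 / 519980790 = 0.70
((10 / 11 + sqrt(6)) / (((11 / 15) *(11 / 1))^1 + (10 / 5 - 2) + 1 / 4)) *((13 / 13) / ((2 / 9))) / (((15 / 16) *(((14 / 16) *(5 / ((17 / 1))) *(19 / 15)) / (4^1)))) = 4700160 / 730037 + 470016 *sqrt(6) / 66367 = 23.79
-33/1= -33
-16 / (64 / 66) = -33 / 2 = -16.50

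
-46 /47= -0.98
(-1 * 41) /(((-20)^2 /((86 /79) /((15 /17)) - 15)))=668833 /474000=1.41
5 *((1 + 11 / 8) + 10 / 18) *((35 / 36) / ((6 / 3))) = 36925 / 5184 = 7.12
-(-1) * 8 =8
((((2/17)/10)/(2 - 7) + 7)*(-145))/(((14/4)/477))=-82278684/595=-138283.50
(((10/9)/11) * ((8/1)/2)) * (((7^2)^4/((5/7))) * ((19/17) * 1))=6133748264/1683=3644532.54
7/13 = 0.54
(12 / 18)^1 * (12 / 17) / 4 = 0.12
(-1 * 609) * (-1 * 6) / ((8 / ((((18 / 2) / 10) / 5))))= 16443 / 200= 82.22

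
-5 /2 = -2.50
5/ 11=0.45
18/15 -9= -7.80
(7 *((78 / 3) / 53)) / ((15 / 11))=2002 / 795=2.52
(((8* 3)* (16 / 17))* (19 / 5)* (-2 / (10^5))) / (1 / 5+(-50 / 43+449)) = -2451 / 639678125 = -0.00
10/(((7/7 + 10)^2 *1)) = 10/121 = 0.08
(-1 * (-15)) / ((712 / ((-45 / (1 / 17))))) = -11475 / 712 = -16.12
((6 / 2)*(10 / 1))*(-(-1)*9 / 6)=45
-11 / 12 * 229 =-209.92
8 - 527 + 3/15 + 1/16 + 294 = -17979/80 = -224.74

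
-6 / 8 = -3 / 4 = -0.75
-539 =-539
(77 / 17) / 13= 77 / 221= 0.35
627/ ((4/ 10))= 3135/ 2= 1567.50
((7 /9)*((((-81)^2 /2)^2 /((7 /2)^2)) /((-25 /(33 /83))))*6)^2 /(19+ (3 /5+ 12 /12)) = 896861771404291044 /4346097875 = 206360233.29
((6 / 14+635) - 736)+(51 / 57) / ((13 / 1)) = -173769 / 1729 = -100.50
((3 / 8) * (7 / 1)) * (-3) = -63 / 8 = -7.88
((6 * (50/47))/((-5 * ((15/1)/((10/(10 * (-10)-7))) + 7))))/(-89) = -120/1284181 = -0.00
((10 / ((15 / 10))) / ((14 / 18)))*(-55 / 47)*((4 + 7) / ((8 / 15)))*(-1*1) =136125 / 658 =206.88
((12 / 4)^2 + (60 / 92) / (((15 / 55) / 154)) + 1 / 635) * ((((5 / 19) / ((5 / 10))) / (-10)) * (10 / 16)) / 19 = -2754959 / 4217924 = -0.65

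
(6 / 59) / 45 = 0.00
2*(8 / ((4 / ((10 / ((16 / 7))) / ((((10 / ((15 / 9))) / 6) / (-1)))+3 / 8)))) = -16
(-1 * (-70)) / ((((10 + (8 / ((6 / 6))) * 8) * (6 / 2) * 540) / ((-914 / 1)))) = -3199 / 5994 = -0.53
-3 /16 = -0.19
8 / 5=1.60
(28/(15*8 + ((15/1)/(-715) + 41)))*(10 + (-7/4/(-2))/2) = 167167/92080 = 1.82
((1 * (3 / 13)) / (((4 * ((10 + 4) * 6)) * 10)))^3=1 / 3086626816000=0.00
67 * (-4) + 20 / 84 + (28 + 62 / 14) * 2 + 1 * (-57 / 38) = -8585 / 42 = -204.40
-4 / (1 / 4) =-16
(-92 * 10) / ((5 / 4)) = -736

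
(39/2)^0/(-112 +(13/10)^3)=-0.01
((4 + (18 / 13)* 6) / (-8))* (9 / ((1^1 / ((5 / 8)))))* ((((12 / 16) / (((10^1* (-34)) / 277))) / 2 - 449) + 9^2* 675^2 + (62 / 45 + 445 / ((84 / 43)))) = -2432350068655 / 7616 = -319373695.99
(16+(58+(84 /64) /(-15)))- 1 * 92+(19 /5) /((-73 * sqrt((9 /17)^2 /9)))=-322061 /17520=-18.38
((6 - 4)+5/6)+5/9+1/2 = 35/9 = 3.89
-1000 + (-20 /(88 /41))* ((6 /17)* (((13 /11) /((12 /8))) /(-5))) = -2055934 /2057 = -999.48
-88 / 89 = -0.99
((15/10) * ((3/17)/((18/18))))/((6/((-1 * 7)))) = -21/68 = -0.31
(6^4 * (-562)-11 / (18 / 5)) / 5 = -13110391 / 90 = -145671.01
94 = 94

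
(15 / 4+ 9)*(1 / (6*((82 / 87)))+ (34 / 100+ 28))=5962869 / 16400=363.59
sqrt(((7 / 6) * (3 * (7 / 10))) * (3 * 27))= 63 * sqrt(5) / 10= 14.09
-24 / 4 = -6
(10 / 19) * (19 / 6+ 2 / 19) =1865 / 1083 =1.72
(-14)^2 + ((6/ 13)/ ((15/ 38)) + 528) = 47136/ 65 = 725.17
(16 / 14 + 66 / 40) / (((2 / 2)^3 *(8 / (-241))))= -94231 / 1120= -84.13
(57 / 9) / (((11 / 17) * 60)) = 323 / 1980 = 0.16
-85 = -85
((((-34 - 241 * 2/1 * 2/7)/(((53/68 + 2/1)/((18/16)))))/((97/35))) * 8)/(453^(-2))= -41170748.22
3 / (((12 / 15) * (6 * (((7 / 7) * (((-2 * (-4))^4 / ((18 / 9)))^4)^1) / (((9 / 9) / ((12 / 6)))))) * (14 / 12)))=15 / 985162418487296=0.00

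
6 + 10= 16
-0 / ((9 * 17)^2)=0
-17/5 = -3.40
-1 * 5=-5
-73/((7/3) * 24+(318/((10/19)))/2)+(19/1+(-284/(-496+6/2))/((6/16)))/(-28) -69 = -69.94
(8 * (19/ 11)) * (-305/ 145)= -9272/ 319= -29.07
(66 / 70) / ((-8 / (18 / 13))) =-297 / 1820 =-0.16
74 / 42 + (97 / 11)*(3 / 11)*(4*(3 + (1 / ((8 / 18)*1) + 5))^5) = 707998390423 / 650496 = 1088397.76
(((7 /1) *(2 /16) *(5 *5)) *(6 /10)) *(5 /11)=525 /88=5.97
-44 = -44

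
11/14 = 0.79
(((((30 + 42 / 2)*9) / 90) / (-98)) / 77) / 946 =-51 / 71385160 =-0.00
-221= -221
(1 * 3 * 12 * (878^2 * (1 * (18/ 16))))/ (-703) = -31220802/ 703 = -44410.81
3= 3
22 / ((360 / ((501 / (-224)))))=-1837 / 13440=-0.14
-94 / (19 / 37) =-3478 / 19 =-183.05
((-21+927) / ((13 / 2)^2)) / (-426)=-604 / 11999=-0.05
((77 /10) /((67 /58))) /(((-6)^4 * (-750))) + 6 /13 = 1953690971 /4233060000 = 0.46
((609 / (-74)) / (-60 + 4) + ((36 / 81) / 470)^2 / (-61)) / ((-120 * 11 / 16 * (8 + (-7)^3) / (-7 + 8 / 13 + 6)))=-23739402707 / 11607652249479000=-0.00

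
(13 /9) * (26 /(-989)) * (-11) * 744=922064 /2967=310.77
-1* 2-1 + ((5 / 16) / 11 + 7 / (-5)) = -3847 / 880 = -4.37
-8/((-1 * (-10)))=-4/5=-0.80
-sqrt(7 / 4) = -sqrt(7) / 2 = -1.32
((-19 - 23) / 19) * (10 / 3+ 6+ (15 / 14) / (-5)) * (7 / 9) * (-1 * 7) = 109.75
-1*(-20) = 20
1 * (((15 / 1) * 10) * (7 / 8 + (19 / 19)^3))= 1125 / 4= 281.25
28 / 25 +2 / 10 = 1.32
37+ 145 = 182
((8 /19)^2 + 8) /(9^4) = 328 /263169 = 0.00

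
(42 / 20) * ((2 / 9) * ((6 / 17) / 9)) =14 / 765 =0.02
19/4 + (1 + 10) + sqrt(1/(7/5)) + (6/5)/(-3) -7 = 9.20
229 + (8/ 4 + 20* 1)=251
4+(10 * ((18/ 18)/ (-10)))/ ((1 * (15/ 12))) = 16/ 5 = 3.20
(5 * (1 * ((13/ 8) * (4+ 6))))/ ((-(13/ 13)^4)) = -325/ 4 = -81.25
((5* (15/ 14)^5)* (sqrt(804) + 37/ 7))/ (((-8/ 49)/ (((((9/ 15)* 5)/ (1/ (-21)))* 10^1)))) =916424.31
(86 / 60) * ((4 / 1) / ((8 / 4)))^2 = 86 / 15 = 5.73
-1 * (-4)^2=-16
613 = 613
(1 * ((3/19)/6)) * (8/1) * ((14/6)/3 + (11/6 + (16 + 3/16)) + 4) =3283/684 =4.80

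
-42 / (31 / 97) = -4074 / 31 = -131.42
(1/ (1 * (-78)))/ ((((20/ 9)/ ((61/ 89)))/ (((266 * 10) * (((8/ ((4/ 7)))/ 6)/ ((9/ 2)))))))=-56791/ 10413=-5.45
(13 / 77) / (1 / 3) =39 / 77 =0.51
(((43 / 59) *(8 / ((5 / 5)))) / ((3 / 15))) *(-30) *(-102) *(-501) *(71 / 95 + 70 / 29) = -4592888321760 / 32509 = -141280516.83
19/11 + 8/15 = 373/165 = 2.26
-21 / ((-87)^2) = -0.00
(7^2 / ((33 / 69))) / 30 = 1127 / 330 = 3.42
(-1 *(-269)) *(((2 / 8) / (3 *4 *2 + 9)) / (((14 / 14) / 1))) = 269 / 132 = 2.04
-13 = -13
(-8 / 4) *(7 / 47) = -14 / 47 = -0.30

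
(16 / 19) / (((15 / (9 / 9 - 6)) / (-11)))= 176 / 57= 3.09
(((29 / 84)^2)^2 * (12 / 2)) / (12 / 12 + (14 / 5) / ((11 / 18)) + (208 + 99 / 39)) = 505705915 / 1282234496256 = 0.00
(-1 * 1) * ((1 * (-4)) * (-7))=-28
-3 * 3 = -9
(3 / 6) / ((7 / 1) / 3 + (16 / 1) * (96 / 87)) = 87 / 3478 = 0.03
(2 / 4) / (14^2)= 1 / 392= 0.00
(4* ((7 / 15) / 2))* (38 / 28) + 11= 184 / 15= 12.27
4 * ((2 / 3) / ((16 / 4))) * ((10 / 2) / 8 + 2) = 7 / 4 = 1.75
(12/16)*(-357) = -1071/4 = -267.75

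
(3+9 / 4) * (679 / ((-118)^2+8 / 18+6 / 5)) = 91665 / 358088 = 0.26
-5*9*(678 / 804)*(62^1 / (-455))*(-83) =-2616741 / 6097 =-429.19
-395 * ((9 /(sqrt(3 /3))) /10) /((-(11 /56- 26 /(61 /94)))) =-1214388 /136193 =-8.92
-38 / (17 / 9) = -342 / 17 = -20.12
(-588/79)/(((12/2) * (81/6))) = -196/2133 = -0.09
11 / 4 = 2.75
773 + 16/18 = 6965/9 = 773.89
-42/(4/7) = -147/2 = -73.50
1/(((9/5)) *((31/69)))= 115/93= 1.24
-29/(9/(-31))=899/9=99.89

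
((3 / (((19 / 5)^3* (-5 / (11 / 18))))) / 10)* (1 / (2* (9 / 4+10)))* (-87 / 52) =0.00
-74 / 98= -37 / 49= -0.76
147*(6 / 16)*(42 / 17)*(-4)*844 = -7816284 / 17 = -459781.41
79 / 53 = 1.49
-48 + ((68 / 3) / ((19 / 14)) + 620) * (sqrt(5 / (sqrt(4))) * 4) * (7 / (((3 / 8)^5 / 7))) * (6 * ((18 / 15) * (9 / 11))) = -48 + 466172772352 * sqrt(10) / 9405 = 156742933.80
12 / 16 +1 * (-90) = -89.25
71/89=0.80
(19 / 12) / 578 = 19 / 6936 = 0.00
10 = 10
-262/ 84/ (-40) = 131/ 1680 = 0.08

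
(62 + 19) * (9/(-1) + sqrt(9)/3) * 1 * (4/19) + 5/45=-23309/171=-136.31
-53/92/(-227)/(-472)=-53/9857248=-0.00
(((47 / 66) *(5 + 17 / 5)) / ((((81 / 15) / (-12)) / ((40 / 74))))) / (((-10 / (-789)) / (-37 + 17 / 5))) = 38764096 / 2035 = 19048.70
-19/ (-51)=19/ 51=0.37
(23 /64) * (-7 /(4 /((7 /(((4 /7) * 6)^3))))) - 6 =-21620225 /3538944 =-6.11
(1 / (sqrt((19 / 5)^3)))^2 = 125 / 6859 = 0.02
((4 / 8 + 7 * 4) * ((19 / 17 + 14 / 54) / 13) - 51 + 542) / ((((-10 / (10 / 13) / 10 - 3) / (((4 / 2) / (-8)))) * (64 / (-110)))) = -270215825 / 5473728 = -49.37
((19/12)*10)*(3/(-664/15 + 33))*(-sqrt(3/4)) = 1425*sqrt(3)/676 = 3.65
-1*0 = 0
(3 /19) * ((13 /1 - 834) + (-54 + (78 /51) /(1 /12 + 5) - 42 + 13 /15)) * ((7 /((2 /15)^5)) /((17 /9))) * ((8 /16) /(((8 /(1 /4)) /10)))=-340763365884375 /171494912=-1987017.35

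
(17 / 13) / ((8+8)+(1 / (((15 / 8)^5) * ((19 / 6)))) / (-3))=245278125 / 3000198032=0.08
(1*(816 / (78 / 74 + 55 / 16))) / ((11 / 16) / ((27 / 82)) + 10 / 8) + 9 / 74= 7738677099 / 141868286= 54.55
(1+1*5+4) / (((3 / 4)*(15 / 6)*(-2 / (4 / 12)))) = -8 / 9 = -0.89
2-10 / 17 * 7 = -36 / 17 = -2.12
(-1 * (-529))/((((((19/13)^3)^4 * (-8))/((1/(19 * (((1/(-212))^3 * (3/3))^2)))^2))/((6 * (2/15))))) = -50789768720027103330017270970570345254223872/3995033428914420605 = -12713227466992265221703570.00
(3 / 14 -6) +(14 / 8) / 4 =-599 / 112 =-5.35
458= 458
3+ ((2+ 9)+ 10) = 24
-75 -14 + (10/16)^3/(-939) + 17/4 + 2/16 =-40685117/480768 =-84.63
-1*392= -392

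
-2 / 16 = -1 / 8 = -0.12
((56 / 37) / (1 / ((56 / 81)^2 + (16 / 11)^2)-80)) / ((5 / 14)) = -0.05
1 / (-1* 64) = -1 / 64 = -0.02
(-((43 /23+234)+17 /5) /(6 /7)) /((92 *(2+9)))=-0.28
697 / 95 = 7.34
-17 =-17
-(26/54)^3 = -2197/19683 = -0.11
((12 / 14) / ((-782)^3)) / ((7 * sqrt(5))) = -3 * sqrt(5) / 58580941580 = -0.00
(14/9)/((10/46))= 322/45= 7.16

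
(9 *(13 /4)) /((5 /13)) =1521 /20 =76.05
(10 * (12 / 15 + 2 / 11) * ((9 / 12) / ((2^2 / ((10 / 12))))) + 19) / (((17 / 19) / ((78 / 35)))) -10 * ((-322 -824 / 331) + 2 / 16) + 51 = 14496604051 / 4332790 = 3345.79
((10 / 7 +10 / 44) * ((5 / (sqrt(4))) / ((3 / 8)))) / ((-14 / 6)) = -2550 / 539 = -4.73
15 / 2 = 7.50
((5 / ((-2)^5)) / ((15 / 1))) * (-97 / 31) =97 / 2976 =0.03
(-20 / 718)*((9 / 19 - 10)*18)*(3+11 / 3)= 31.84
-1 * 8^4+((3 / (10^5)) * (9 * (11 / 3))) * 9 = -4095.99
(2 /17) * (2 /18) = 2 /153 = 0.01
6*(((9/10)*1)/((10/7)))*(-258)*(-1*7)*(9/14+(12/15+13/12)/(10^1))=28371357/5000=5674.27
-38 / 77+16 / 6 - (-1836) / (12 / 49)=1732309 / 231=7499.17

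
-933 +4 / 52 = -12128 / 13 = -932.92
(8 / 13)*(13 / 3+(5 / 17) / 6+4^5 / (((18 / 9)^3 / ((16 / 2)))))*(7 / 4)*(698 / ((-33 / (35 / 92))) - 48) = -6941170215 / 111826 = -62071.17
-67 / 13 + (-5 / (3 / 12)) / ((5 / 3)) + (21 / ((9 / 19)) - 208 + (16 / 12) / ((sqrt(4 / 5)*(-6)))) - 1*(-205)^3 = 335982823 / 39 - sqrt(5) / 9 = 8614943.93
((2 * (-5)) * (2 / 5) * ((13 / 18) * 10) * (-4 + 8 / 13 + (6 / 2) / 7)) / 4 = 1345 / 63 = 21.35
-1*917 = -917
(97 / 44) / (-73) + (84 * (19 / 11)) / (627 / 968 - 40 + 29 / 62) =-22484645 / 5977532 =-3.76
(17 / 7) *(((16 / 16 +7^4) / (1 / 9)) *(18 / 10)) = 3307554 / 35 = 94501.54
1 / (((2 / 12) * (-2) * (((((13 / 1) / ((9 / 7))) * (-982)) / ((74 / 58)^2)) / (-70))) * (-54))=6845 / 10736206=0.00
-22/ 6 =-11/ 3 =-3.67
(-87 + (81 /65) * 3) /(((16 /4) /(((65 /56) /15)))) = -451 /280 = -1.61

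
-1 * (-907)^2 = -822649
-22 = -22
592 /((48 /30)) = 370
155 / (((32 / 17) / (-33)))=-86955 / 32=-2717.34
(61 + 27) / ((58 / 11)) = 484 / 29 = 16.69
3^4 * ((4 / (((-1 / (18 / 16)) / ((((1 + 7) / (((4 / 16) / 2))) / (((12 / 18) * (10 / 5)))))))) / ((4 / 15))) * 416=-27293760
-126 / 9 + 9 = -5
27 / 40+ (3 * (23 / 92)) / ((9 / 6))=1.18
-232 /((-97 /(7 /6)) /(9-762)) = -203812 /97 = -2101.15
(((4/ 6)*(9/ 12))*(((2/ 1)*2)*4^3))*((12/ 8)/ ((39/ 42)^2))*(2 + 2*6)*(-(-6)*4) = 74818.65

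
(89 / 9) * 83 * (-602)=-4446974 / 9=-494108.22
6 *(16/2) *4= 192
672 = 672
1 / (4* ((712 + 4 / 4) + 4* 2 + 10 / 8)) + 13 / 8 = 37565 / 23112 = 1.63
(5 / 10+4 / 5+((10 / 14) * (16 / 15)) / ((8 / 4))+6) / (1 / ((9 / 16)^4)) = 3527631 / 4587520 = 0.77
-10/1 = -10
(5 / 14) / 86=5 / 1204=0.00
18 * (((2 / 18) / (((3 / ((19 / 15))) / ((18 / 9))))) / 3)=76 / 135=0.56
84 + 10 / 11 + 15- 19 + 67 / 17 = 15867 / 187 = 84.85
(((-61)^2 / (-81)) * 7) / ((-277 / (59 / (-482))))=-1536773 / 10814634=-0.14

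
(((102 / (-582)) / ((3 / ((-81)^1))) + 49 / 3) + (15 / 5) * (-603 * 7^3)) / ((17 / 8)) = -1444444696 / 4947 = -291983.97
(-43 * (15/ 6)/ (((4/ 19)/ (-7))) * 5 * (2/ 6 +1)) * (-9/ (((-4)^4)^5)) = -428925/ 2199023255552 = -0.00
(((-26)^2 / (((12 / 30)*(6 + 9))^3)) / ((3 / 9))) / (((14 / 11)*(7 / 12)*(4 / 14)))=1859 / 42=44.26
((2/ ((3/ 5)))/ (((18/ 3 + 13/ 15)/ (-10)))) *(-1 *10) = 5000/ 103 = 48.54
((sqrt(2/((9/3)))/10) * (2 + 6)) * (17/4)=2.78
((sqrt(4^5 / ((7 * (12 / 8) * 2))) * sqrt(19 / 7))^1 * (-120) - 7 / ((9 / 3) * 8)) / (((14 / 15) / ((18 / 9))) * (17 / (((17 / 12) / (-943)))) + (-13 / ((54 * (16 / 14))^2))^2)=0.26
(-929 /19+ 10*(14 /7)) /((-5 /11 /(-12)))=-72468 /95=-762.82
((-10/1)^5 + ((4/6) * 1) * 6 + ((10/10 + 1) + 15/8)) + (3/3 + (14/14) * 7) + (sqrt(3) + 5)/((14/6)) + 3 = -99978.24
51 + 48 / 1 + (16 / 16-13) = 87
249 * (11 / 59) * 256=11884.47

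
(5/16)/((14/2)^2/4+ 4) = 1/52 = 0.02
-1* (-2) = 2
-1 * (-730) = 730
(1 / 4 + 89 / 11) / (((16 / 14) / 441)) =1132929 / 352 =3218.55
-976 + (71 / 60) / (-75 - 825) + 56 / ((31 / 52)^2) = -42471716231 / 51894000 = -818.43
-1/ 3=-0.33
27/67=0.40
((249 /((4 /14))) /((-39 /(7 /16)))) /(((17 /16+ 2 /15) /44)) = -191730 /533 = -359.72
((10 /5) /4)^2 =1 /4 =0.25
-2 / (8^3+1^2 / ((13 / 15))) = -26 / 6671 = -0.00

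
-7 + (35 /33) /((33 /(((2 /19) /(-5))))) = -144851 /20691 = -7.00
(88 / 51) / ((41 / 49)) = 4312 / 2091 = 2.06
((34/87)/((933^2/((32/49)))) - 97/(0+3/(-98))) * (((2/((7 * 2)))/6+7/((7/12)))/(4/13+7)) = 7719513052069013/1480646948193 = 5213.61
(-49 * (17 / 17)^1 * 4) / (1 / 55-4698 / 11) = 10780 / 23489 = 0.46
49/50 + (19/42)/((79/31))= 1.16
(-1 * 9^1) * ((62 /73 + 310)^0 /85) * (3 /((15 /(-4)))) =36 /425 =0.08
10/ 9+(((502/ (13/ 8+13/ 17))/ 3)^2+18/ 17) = 79273189228/ 16160625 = 4905.33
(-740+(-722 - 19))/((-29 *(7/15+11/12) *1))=88860/2407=36.92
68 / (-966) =-34 / 483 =-0.07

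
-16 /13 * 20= -320 /13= -24.62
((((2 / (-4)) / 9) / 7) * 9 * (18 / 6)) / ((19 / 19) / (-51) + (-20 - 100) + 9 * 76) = -153 / 402682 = -0.00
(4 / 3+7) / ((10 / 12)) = 10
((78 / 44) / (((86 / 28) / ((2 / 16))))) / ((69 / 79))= 7189 / 87032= 0.08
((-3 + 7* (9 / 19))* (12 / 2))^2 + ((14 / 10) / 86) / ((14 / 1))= 1114921 / 310460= 3.59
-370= -370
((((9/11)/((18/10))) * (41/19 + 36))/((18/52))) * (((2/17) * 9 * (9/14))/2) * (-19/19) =-424125/24871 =-17.05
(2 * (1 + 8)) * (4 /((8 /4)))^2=72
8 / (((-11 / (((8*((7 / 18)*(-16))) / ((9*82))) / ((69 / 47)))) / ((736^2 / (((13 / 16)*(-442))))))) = -15869149184 / 314860689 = -50.40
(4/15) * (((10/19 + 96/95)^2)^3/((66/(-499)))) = -9666019701531008/363870485859375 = -26.56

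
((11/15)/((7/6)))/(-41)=-22/1435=-0.02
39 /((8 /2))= 39 /4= 9.75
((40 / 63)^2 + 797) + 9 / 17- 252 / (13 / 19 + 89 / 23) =49854509164 / 67135635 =742.59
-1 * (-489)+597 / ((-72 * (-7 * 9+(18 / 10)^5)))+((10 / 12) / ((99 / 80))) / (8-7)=5941376107 / 12128688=489.86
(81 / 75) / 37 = 27 / 925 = 0.03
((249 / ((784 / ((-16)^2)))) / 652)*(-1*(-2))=1992 / 7987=0.25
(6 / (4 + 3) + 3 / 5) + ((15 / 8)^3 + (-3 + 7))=215917 / 17920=12.05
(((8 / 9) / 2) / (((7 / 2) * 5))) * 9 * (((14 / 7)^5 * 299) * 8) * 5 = 612352 / 7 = 87478.86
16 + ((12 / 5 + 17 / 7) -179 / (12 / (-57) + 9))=2708 / 5845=0.46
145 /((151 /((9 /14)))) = 1305 /2114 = 0.62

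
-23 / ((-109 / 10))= 230 / 109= 2.11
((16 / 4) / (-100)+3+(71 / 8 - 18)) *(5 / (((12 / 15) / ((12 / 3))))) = -1233 / 8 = -154.12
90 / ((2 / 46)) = 2070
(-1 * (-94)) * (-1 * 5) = -470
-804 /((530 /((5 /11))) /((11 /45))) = -134 /795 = -0.17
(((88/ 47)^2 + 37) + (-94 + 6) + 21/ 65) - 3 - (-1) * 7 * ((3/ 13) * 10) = -4884391/ 143585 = -34.02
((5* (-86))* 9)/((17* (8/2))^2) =-1935/2312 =-0.84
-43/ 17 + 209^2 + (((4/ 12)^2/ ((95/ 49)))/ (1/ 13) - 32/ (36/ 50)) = 634231399/ 14535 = 43634.77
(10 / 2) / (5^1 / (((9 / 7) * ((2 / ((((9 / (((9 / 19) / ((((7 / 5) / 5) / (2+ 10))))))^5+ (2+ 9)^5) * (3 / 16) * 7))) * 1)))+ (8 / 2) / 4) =233280000000000 / 19176391265173998757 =0.00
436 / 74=218 / 37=5.89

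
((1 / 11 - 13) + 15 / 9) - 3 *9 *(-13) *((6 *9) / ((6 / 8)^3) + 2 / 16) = 11869607 / 264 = 44960.63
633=633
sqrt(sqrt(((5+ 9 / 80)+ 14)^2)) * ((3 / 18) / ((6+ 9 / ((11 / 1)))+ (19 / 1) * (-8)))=-0.01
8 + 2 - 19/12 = 101/12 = 8.42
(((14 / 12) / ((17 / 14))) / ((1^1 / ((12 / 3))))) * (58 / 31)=11368 / 1581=7.19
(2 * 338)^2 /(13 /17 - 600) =-7768592 /10187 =-762.60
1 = 1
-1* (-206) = 206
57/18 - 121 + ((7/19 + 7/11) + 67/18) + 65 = -90488/1881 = -48.11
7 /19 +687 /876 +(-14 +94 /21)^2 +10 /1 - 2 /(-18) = 101.97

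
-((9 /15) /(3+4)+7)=-248 /35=-7.09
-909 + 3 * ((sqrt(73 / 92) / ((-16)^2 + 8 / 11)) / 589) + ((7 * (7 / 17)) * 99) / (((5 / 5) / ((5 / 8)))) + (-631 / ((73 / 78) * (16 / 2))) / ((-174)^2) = -36603505553 / 50096688 + 33 * sqrt(1679) / 76513456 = -730.66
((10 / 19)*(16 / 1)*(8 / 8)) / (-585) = -32 / 2223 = -0.01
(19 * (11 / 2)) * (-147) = -15361.50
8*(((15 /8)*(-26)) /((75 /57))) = -1482 /5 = -296.40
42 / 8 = 21 / 4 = 5.25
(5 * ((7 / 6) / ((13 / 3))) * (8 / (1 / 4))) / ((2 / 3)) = 840 / 13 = 64.62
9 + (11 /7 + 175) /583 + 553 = 2294758 /4081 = 562.30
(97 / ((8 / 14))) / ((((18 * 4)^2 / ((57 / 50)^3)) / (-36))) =-13971783 / 8000000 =-1.75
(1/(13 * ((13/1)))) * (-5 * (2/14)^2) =-0.00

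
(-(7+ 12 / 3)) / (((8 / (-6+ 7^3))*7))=-66.20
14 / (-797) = -14 / 797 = -0.02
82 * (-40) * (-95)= 311600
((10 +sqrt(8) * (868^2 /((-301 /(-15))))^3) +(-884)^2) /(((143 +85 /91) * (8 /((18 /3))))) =35556703 /8732 +95736910677303168000 * sqrt(2) /173563781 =780073108722.47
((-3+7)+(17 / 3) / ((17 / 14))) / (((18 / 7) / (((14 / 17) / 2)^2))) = 4459 / 7803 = 0.57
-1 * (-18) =18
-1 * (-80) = 80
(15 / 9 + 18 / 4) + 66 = 433 / 6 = 72.17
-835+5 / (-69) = -57620 / 69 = -835.07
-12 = -12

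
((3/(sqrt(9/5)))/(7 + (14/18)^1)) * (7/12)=0.17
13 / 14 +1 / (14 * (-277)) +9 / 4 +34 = 288355 / 7756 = 37.18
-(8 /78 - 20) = 776 /39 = 19.90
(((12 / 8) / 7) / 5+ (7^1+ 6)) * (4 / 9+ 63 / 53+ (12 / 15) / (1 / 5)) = 2453231 / 33390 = 73.47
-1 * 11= -11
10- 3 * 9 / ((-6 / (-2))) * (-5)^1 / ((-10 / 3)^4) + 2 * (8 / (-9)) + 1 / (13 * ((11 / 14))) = 22354223 / 2574000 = 8.68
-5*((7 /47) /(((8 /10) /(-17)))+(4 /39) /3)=344315 /21996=15.65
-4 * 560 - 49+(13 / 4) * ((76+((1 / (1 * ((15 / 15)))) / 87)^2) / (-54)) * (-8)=-460308722 / 204363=-2252.41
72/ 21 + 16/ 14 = 32/ 7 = 4.57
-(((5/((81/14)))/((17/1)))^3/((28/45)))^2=-3751562500/84162499067261169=-0.00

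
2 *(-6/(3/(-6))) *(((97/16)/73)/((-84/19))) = -1843/4088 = -0.45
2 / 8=1 / 4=0.25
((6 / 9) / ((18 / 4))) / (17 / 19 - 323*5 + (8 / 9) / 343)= -6517 / 71003973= -0.00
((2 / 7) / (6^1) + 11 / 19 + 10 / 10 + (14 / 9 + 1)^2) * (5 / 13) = 33800 / 10773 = 3.14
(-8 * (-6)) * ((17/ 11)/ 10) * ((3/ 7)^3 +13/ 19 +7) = 20641128/ 358435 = 57.59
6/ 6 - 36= -35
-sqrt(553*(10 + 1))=-sqrt(6083)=-77.99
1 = 1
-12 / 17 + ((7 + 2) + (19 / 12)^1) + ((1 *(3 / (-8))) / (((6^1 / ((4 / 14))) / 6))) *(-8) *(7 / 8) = 542 / 51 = 10.63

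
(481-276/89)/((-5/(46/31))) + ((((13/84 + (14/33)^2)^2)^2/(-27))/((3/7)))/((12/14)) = -16775348754979630607135587/118278426533361726804480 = -141.83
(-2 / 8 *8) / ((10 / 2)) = -2 / 5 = -0.40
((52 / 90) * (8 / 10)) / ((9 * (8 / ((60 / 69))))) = 52 / 9315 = 0.01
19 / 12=1.58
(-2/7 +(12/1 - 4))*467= 25218/7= 3602.57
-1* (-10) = 10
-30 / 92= -0.33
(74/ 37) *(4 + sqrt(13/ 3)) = 12.16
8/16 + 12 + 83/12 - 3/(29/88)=3589/348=10.31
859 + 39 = 898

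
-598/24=-299/12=-24.92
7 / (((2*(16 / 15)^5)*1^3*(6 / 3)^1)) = 5315625 / 4194304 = 1.27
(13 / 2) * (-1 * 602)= -3913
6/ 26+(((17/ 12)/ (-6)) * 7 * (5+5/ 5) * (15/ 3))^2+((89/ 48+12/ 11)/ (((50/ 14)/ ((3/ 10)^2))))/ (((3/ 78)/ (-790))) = 240499873/ 257400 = 934.34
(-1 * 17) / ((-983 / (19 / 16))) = 323 / 15728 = 0.02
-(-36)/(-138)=-6/23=-0.26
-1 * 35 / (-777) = 5 / 111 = 0.05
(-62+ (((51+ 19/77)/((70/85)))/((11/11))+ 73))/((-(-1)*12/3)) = 19735/1078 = 18.31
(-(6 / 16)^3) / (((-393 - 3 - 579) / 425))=153 / 6656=0.02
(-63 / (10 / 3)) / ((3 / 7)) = -441 / 10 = -44.10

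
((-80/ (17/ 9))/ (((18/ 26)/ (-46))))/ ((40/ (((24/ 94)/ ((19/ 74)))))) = 1062048/ 15181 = 69.96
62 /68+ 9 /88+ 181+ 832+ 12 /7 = 10636707 /10472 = 1015.73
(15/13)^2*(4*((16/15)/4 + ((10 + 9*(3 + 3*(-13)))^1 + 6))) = -276960/169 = -1638.82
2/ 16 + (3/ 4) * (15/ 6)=2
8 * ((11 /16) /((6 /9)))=33 /4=8.25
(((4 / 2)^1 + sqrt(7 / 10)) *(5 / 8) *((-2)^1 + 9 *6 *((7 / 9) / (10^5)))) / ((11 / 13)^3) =-19968533 / 4840000 - 19968533 *sqrt(70) / 96800000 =-5.85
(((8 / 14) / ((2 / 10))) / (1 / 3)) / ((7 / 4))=240 / 49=4.90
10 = 10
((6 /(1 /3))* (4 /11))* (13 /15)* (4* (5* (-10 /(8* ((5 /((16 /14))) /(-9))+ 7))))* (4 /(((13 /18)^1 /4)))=-622080 /77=-8078.96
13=13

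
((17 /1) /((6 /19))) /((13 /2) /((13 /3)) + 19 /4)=646 /75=8.61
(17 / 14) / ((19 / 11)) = 187 / 266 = 0.70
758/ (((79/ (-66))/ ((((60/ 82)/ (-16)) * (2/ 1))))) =187605/ 3239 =57.92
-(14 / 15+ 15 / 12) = -131 / 60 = -2.18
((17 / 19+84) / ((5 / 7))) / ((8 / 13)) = 193.14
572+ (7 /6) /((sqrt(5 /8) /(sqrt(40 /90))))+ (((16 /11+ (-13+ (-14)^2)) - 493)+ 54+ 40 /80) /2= 14 * sqrt(10) /45+ 19579 /44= 445.96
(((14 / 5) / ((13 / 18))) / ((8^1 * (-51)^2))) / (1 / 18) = 63 / 18785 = 0.00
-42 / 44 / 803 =-0.00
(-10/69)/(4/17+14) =-85/8349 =-0.01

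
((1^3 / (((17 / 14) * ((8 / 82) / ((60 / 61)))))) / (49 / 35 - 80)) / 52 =-7175 / 3532022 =-0.00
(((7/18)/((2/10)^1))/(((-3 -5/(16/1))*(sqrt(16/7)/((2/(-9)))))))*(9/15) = 28*sqrt(7)/1431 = 0.05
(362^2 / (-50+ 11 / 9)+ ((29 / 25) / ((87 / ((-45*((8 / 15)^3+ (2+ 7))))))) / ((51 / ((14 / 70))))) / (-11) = 1691709696893 / 6926596875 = 244.23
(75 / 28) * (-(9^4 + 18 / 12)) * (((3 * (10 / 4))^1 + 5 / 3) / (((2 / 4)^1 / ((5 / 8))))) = -12890625 / 64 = -201416.02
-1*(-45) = 45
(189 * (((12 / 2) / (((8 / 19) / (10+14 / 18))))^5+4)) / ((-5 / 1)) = -3230072317015.83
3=3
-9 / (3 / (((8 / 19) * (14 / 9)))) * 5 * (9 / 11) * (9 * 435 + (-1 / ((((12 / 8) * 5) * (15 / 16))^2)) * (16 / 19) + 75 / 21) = -422145864992 / 13402125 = -31498.43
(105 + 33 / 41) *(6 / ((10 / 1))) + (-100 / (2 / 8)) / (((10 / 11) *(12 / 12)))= -376.52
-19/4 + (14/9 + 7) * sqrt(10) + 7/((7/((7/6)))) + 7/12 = 24.06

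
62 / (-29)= -62 / 29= -2.14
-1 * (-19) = 19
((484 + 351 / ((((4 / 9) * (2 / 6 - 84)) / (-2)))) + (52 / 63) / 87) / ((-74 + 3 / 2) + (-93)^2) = 1383677149 / 23597913843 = 0.06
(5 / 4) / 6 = 5 / 24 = 0.21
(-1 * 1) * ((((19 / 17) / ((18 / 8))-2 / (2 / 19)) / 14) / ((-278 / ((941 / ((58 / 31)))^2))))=-2409031639271 / 2003181264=-1202.60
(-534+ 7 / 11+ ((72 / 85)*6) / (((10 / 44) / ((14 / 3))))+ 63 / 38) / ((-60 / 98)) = 3720001061 / 5329500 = 698.00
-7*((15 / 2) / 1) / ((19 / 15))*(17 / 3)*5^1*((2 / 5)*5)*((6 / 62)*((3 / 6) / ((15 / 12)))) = -53550 / 589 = -90.92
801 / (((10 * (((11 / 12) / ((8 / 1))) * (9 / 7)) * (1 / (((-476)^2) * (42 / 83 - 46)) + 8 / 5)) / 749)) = 6387570964447232 / 25096160441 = 254523.83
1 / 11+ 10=111 / 11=10.09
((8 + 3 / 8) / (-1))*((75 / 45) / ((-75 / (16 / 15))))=134 / 675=0.20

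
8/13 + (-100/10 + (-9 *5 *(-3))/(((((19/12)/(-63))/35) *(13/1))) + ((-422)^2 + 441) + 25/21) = 850952572/5187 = 164054.86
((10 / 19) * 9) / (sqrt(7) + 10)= 0.37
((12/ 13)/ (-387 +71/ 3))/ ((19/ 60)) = -0.01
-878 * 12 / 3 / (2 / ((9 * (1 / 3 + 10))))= -163308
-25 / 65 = -5 / 13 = -0.38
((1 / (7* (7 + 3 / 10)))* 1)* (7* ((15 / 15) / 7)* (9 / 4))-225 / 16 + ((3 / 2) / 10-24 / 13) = -8351379 / 531440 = -15.71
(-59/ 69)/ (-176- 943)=59/ 77211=0.00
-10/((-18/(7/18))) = 0.22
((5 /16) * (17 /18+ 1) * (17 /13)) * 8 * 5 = 14875 /468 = 31.78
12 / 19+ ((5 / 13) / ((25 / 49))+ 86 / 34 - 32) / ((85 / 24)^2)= -251471508 / 151688875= -1.66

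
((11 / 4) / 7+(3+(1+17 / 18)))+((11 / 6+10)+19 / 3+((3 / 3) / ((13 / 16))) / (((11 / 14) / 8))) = 1298573 / 36036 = 36.04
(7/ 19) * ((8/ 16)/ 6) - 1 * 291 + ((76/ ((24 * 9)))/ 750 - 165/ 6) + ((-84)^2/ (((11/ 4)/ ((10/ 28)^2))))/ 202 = -67719629951/ 213728625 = -316.85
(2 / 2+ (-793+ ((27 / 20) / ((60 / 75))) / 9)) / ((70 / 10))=-12669 / 112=-113.12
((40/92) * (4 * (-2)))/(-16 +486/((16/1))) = -128/529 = -0.24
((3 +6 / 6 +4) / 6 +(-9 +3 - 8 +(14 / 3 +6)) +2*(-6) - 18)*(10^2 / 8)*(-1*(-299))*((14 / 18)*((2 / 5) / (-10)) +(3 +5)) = -8577712 / 9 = -953079.11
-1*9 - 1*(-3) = -6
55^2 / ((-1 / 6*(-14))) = 9075 / 7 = 1296.43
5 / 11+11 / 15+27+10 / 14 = 33382 / 1155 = 28.90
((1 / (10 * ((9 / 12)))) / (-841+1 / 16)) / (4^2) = -2 / 201825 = -0.00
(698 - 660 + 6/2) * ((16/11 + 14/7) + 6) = 4264/11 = 387.64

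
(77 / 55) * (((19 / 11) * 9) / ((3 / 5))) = 36.27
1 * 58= 58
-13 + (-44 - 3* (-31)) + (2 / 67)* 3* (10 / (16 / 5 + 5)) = 99192 / 2747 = 36.11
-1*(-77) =77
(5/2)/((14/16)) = 20/7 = 2.86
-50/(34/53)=-1325/17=-77.94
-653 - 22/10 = -655.20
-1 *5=-5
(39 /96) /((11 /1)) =0.04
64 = 64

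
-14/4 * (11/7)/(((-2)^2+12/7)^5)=-184877/204800000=-0.00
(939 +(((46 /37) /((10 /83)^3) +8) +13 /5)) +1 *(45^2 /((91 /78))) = 439805907 /129500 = 3396.18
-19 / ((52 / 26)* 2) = -4.75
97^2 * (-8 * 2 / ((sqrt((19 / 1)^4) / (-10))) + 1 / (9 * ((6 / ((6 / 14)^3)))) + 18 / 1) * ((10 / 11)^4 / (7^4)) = 214889751705000 / 4352754995743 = 49.37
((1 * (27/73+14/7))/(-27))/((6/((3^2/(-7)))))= 173/9198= 0.02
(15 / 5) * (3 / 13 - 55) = -2136 / 13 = -164.31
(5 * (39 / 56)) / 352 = 195 / 19712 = 0.01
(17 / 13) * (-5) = -85 / 13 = -6.54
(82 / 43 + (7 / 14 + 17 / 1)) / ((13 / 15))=22.39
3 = 3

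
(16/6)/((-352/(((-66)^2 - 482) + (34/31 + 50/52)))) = -3124103/106392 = -29.36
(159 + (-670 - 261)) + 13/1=-759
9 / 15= 3 / 5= 0.60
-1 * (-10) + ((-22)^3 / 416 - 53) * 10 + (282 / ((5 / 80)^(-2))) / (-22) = -28408233 / 36608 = -776.01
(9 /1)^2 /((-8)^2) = 81 /64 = 1.27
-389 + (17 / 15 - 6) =-5908 / 15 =-393.87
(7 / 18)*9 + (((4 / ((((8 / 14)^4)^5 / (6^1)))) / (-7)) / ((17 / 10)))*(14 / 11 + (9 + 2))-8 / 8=-1796245.66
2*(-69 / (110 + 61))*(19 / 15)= -1.02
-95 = -95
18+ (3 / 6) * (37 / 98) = 3565 / 196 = 18.19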